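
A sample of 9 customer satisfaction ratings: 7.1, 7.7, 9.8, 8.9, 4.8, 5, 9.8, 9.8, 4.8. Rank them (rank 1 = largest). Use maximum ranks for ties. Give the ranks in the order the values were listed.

6, 5, 3, 4, 9, 7, 3, 3, 9

Sorted (descending): 9.8, 9.8, 9.8, 8.9, 7.7, 7.1, 5, 4.8, 4.8
The 3 values of 9.8 occupy positions 1–3 → each gets rank 3.
The 2 values of 4.8 occupy positions 8–9 → each gets rank 9.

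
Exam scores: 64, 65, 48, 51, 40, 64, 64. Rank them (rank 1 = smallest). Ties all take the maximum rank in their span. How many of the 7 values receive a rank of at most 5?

3

Sorted (ascending): 40, 48, 51, 64, 64, 64, 65
The 3 values of 64 occupy positions 4–6 → each gets rank 6.
Ranks ≤ 5: {1, 2, 3} → 3 values.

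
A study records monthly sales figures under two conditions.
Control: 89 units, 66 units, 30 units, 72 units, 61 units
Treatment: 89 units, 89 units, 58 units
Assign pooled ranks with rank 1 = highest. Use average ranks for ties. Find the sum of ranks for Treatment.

Sorted (descending): 89, 89, 89, 72, 66, 61, 58, 30
The 3 values of 89 occupy positions 1–3 → average rank 2.
Treatment values → pooled ranks: 89→2, 89→2, 58→7
Rank sum = 2 + 2 + 7 = 11

11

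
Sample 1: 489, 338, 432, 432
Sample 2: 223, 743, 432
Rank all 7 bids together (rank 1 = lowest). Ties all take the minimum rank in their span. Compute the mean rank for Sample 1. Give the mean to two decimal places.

3.50

Sorted (ascending): 223, 338, 432, 432, 432, 489, 743
The 3 values of 432 occupy positions 3–5 → each gets rank 3.
Sample 1 values → pooled ranks: 489→6, 338→2, 432→3, 432→3
Mean rank = (6 + 2 + 3 + 3) / 4 = 3.50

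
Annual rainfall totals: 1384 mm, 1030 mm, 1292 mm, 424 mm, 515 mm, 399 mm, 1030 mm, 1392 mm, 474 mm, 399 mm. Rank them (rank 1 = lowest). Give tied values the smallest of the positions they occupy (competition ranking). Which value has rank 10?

Sorted (ascending): 399, 399, 424, 474, 515, 1030, 1030, 1292, 1384, 1392
The 2 values of 399 occupy positions 1–2 → each gets rank 1.
The 2 values of 1030 occupy positions 6–7 → each gets rank 6.
Rank 10 → value 1392.

1392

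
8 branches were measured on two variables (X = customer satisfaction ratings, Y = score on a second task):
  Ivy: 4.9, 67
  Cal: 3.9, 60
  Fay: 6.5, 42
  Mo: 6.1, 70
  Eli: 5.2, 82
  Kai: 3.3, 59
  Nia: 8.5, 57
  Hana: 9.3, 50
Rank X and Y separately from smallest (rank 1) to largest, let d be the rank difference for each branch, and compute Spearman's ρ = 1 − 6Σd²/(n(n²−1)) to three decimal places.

-0.476

Ranks of variable 1: 3, 2, 6, 5, 4, 1, 7, 8
Ranks of variable 2: 6, 5, 1, 7, 8, 4, 3, 2
d = r₁ − r₂: -3, -3, 5, -2, -4, -3, 4, 6
d²: 9, 9, 25, 4, 16, 9, 16, 36; Σd² = 124
ρ = 1 − 6·124/(8·63) = 1 − 744/504 = -0.476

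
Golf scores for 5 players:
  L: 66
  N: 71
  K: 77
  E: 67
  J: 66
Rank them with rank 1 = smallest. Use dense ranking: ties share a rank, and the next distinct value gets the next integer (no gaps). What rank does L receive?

1

Sorted (ascending): 66, 66, 67, 71, 77
The 2 values of 66 share dense rank 1.
Remaining distinct values take the next consecutive integers.
L has value 66 → rank 1.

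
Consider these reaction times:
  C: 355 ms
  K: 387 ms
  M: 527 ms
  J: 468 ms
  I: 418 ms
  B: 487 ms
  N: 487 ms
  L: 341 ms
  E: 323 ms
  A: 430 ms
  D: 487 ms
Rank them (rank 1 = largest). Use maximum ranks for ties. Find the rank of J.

Sorted (descending): 527, 487, 487, 487, 468, 430, 418, 387, 355, 341, 323
The 3 values of 487 occupy positions 2–4 → each gets rank 4.
J has value 468 ms → rank 5.

5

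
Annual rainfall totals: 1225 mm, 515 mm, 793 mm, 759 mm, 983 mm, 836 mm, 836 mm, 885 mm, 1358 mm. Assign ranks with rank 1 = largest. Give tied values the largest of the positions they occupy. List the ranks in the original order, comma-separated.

2, 9, 7, 8, 3, 6, 6, 4, 1

Sorted (descending): 1358, 1225, 983, 885, 836, 836, 793, 759, 515
The 2 values of 836 occupy positions 5–6 → each gets rank 6.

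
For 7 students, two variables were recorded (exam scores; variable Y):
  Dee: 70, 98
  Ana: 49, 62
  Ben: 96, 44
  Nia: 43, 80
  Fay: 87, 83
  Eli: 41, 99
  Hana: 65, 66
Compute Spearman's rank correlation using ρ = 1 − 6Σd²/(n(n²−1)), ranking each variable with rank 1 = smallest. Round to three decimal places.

-0.429

Ranks of variable 1: 5, 3, 7, 2, 6, 1, 4
Ranks of variable 2: 6, 2, 1, 4, 5, 7, 3
d = r₁ − r₂: -1, 1, 6, -2, 1, -6, 1
d²: 1, 1, 36, 4, 1, 36, 1; Σd² = 80
ρ = 1 − 6·80/(7·48) = 1 − 480/336 = -0.429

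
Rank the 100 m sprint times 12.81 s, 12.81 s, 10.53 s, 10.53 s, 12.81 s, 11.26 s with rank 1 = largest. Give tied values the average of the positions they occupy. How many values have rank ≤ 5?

4

Sorted (descending): 12.81, 12.81, 12.81, 11.26, 10.53, 10.53
The 3 values of 12.81 occupy positions 1–3 → average rank 2.
The 2 values of 10.53 occupy positions 5–6 → average rank (5+6)/2 = 5.5.
Ranks ≤ 5: {2, 2, 2, 4} → 4 values.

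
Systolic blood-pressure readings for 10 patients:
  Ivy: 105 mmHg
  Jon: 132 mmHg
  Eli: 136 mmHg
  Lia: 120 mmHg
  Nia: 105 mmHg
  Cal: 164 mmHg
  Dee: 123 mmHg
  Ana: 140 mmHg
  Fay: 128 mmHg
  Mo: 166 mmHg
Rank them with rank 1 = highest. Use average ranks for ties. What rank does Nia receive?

9.5

Sorted (descending): 166, 164, 140, 136, 132, 128, 123, 120, 105, 105
The 2 values of 105 occupy positions 9–10 → average rank (9+10)/2 = 9.5.
Nia has value 105 mmHg → rank 9.5.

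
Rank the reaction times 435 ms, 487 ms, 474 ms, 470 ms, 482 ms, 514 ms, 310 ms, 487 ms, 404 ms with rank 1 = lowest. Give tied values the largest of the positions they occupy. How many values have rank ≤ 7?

Sorted (ascending): 310, 404, 435, 470, 474, 482, 487, 487, 514
The 2 values of 487 occupy positions 7–8 → each gets rank 8.
Ranks ≤ 7: {1, 2, 3, 4, 5, 6} → 6 values.

6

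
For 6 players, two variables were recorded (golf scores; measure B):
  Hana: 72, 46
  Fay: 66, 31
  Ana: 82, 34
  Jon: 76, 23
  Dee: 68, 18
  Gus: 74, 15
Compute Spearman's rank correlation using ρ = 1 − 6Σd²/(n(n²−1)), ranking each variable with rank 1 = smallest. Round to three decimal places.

Ranks of variable 1: 3, 1, 6, 5, 2, 4
Ranks of variable 2: 6, 4, 5, 3, 2, 1
d = r₁ − r₂: -3, -3, 1, 2, 0, 3
d²: 9, 9, 1, 4, 0, 9; Σd² = 32
ρ = 1 − 6·32/(6·35) = 1 − 192/210 = 0.086

0.086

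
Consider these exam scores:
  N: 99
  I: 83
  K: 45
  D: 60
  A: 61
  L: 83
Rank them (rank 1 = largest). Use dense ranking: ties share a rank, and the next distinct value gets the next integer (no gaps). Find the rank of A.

3

Sorted (descending): 99, 83, 83, 61, 60, 45
The 2 values of 83 share dense rank 2.
Remaining distinct values take the next consecutive integers.
A has value 61 → rank 3.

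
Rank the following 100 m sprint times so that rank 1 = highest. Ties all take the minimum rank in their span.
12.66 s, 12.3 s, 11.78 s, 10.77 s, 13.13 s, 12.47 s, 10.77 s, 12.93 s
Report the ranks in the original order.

Sorted (descending): 13.13, 12.93, 12.66, 12.47, 12.3, 11.78, 10.77, 10.77
The 2 values of 10.77 occupy positions 7–8 → each gets rank 7.

3, 5, 6, 7, 1, 4, 7, 2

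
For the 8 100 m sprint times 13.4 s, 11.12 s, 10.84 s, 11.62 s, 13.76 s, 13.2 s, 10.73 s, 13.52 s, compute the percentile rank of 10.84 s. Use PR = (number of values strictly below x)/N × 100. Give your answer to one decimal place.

12.5

N = 8.
Strictly below 10.84: 1. Equal to 10.84: 1.
PR = 1/8 × 100 = 12.5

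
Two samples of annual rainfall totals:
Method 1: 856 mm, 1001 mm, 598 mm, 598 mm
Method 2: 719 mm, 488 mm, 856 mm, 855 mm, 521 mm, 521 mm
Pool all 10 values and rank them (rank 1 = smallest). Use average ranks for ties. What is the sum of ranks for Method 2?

27.5

Sorted (ascending): 488, 521, 521, 598, 598, 719, 855, 856, 856, 1001
The 2 values of 521 occupy positions 2–3 → average rank (2+3)/2 = 2.5.
The 2 values of 598 occupy positions 4–5 → average rank (4+5)/2 = 4.5.
The 2 values of 856 occupy positions 8–9 → average rank (8+9)/2 = 8.5.
Method 2 values → pooled ranks: 719→6, 488→1, 856→8.5, 855→7, 521→2.5, 521→2.5
Rank sum = 6 + 1 + 8.5 + 7 + 2.5 + 2.5 = 27.5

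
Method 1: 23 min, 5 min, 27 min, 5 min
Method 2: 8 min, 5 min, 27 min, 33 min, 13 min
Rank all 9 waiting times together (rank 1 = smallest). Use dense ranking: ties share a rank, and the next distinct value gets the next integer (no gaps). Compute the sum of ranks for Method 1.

Sorted (ascending): 5, 5, 5, 8, 13, 23, 27, 27, 33
The 3 values of 5 share dense rank 1.
The 2 values of 27 share dense rank 5.
Remaining distinct values take the next consecutive integers.
Method 1 values → pooled ranks: 23→4, 5→1, 27→5, 5→1
Rank sum = 4 + 1 + 5 + 1 = 11

11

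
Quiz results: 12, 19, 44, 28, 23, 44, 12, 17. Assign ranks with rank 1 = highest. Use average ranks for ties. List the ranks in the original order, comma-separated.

7.5, 5, 1.5, 3, 4, 1.5, 7.5, 6

Sorted (descending): 44, 44, 28, 23, 19, 17, 12, 12
The 2 values of 44 occupy positions 1–2 → average rank (1+2)/2 = 1.5.
The 2 values of 12 occupy positions 7–8 → average rank (7+8)/2 = 7.5.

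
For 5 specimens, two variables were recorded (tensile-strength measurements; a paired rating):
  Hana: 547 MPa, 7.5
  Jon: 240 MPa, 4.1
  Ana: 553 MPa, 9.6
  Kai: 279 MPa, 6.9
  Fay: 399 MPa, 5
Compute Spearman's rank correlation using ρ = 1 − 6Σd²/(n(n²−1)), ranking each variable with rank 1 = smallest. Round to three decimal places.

0.900

Ranks of variable 1: 4, 1, 5, 2, 3
Ranks of variable 2: 4, 1, 5, 3, 2
d = r₁ − r₂: 0, 0, 0, -1, 1
d²: 0, 0, 0, 1, 1; Σd² = 2
ρ = 1 − 6·2/(5·24) = 1 − 12/120 = 0.900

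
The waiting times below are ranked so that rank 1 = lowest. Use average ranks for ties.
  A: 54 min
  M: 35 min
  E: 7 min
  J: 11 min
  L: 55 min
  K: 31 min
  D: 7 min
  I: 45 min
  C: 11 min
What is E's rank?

1.5

Sorted (ascending): 7, 7, 11, 11, 31, 35, 45, 54, 55
The 2 values of 7 occupy positions 1–2 → average rank (1+2)/2 = 1.5.
The 2 values of 11 occupy positions 3–4 → average rank (3+4)/2 = 3.5.
E has value 7 min → rank 1.5.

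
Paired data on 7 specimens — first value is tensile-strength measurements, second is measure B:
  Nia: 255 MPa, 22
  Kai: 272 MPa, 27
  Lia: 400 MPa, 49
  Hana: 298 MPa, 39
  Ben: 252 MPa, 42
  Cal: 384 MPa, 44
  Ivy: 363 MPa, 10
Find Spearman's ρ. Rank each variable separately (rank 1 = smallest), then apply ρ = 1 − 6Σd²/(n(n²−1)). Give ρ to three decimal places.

0.429

Ranks of variable 1: 2, 3, 7, 4, 1, 6, 5
Ranks of variable 2: 2, 3, 7, 4, 5, 6, 1
d = r₁ − r₂: 0, 0, 0, 0, -4, 0, 4
d²: 0, 0, 0, 0, 16, 0, 16; Σd² = 32
ρ = 1 − 6·32/(7·48) = 1 − 192/336 = 0.429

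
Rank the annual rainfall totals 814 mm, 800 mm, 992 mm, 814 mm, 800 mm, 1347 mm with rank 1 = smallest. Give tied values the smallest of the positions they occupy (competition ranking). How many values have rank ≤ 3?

Sorted (ascending): 800, 800, 814, 814, 992, 1347
The 2 values of 800 occupy positions 1–2 → each gets rank 1.
The 2 values of 814 occupy positions 3–4 → each gets rank 3.
Ranks ≤ 3: {1, 1, 3, 3} → 4 values.

4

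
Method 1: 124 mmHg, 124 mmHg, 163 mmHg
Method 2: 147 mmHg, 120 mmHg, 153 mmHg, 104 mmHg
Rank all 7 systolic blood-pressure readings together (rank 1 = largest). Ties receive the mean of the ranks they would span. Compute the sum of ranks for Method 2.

Sorted (descending): 163, 153, 147, 124, 124, 120, 104
The 2 values of 124 occupy positions 4–5 → average rank (4+5)/2 = 4.5.
Method 2 values → pooled ranks: 147→3, 120→6, 153→2, 104→7
Rank sum = 3 + 6 + 2 + 7 = 18

18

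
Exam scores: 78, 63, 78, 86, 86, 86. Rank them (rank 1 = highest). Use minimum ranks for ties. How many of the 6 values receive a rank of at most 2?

Sorted (descending): 86, 86, 86, 78, 78, 63
The 3 values of 86 occupy positions 1–3 → each gets rank 1.
The 2 values of 78 occupy positions 4–5 → each gets rank 4.
Ranks ≤ 2: {1, 1, 1} → 3 values.

3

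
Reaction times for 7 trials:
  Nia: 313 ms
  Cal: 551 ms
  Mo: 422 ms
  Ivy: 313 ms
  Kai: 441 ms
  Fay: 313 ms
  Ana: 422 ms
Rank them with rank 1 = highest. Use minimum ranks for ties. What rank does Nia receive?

Sorted (descending): 551, 441, 422, 422, 313, 313, 313
The 2 values of 422 occupy positions 3–4 → each gets rank 3.
The 3 values of 313 occupy positions 5–7 → each gets rank 5.
Nia has value 313 ms → rank 5.

5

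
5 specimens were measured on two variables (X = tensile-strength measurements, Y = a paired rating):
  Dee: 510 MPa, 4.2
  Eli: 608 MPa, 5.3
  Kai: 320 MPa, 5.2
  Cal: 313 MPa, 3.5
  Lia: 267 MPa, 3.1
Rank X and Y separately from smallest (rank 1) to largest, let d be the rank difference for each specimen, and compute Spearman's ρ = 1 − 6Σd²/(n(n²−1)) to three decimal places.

0.900

Ranks of variable 1: 4, 5, 3, 2, 1
Ranks of variable 2: 3, 5, 4, 2, 1
d = r₁ − r₂: 1, 0, -1, 0, 0
d²: 1, 0, 1, 0, 0; Σd² = 2
ρ = 1 − 6·2/(5·24) = 1 − 12/120 = 0.900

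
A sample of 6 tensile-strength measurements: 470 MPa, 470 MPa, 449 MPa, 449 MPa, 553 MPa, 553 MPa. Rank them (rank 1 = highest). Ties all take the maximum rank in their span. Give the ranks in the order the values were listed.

Sorted (descending): 553, 553, 470, 470, 449, 449
The 2 values of 553 occupy positions 1–2 → each gets rank 2.
The 2 values of 470 occupy positions 3–4 → each gets rank 4.
The 2 values of 449 occupy positions 5–6 → each gets rank 6.

4, 4, 6, 6, 2, 2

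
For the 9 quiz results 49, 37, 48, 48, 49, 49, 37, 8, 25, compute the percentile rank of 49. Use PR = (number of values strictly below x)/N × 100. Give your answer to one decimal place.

66.7

N = 9.
Strictly below 49: 6. Equal to 49: 3.
PR = 6/9 × 100 = 66.7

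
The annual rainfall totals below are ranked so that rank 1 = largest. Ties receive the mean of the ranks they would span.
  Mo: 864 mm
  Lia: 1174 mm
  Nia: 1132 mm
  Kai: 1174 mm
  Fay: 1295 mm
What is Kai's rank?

2.5

Sorted (descending): 1295, 1174, 1174, 1132, 864
The 2 values of 1174 occupy positions 2–3 → average rank (2+3)/2 = 2.5.
Kai has value 1174 mm → rank 2.5.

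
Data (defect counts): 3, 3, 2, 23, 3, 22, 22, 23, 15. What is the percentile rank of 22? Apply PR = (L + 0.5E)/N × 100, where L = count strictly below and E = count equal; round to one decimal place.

66.7

N = 9.
Strictly below 22: 5. Equal to 22: 2.
PR = (5 + 0.5·2)/9 × 100 = 66.7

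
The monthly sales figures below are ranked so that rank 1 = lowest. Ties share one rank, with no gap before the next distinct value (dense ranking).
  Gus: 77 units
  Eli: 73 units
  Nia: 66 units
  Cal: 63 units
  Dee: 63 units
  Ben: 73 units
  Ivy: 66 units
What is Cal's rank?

1

Sorted (ascending): 63, 63, 66, 66, 73, 73, 77
The 2 values of 63 share dense rank 1.
The 2 values of 66 share dense rank 2.
The 2 values of 73 share dense rank 3.
Remaining distinct values take the next consecutive integers.
Cal has value 63 units → rank 1.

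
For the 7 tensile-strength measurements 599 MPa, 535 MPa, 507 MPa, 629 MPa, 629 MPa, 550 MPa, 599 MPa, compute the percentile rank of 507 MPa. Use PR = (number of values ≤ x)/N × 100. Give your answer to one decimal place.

14.3

N = 7.
Strictly below 507: 0. Equal to 507: 1.
PR = 1/7 × 100 = 14.3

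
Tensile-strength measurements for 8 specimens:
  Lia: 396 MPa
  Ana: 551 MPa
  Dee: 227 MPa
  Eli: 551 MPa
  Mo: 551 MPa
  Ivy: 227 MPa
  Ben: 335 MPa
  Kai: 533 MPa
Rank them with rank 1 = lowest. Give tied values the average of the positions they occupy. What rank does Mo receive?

Sorted (ascending): 227, 227, 335, 396, 533, 551, 551, 551
The 2 values of 227 occupy positions 1–2 → average rank (1+2)/2 = 1.5.
The 3 values of 551 occupy positions 6–8 → average rank 7.
Mo has value 551 MPa → rank 7.

7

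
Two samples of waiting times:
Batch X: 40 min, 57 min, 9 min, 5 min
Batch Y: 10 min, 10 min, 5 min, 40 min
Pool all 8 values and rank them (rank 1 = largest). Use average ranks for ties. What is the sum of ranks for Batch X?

Sorted (descending): 57, 40, 40, 10, 10, 9, 5, 5
The 2 values of 40 occupy positions 2–3 → average rank (2+3)/2 = 2.5.
The 2 values of 10 occupy positions 4–5 → average rank (4+5)/2 = 4.5.
The 2 values of 5 occupy positions 7–8 → average rank (7+8)/2 = 7.5.
Batch X values → pooled ranks: 40→2.5, 57→1, 9→6, 5→7.5
Rank sum = 2.5 + 1 + 6 + 7.5 = 17

17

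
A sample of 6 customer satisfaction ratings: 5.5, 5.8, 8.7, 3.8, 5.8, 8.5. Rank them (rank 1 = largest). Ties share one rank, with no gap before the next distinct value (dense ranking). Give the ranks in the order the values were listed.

Sorted (descending): 8.7, 8.5, 5.8, 5.8, 5.5, 3.8
The 2 values of 5.8 share dense rank 3.
Remaining distinct values take the next consecutive integers.

4, 3, 1, 5, 3, 2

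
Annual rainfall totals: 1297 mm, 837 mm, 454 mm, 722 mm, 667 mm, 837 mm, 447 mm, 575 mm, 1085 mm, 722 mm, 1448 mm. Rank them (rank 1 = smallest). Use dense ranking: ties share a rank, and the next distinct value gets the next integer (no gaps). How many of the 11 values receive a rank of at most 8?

Sorted (ascending): 447, 454, 575, 667, 722, 722, 837, 837, 1085, 1297, 1448
The 2 values of 722 share dense rank 5.
The 2 values of 837 share dense rank 6.
Remaining distinct values take the next consecutive integers.
Ranks ≤ 8: {1, 2, 3, 4, 5, 5, 6, 6, 7, 8} → 10 values.

10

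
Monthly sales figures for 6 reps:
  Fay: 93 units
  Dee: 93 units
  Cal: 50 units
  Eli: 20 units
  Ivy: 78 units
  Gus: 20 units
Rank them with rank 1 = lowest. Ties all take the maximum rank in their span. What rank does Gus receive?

Sorted (ascending): 20, 20, 50, 78, 93, 93
The 2 values of 20 occupy positions 1–2 → each gets rank 2.
The 2 values of 93 occupy positions 5–6 → each gets rank 6.
Gus has value 20 units → rank 2.

2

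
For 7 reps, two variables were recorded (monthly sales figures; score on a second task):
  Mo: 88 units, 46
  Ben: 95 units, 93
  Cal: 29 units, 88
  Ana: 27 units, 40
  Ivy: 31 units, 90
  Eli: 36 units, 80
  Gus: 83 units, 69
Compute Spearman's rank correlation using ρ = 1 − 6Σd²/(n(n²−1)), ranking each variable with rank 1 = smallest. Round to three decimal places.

Ranks of variable 1: 6, 7, 2, 1, 3, 4, 5
Ranks of variable 2: 2, 7, 5, 1, 6, 4, 3
d = r₁ − r₂: 4, 0, -3, 0, -3, 0, 2
d²: 16, 0, 9, 0, 9, 0, 4; Σd² = 38
ρ = 1 − 6·38/(7·48) = 1 − 228/336 = 0.321

0.321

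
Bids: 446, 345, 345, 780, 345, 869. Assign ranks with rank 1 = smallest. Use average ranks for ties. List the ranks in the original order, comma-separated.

4, 2, 2, 5, 2, 6

Sorted (ascending): 345, 345, 345, 446, 780, 869
The 3 values of 345 occupy positions 1–3 → average rank 2.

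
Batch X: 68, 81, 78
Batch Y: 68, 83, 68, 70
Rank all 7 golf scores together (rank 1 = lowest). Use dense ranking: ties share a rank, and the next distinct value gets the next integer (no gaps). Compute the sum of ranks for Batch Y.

Sorted (ascending): 68, 68, 68, 70, 78, 81, 83
The 3 values of 68 share dense rank 1.
Remaining distinct values take the next consecutive integers.
Batch Y values → pooled ranks: 68→1, 83→5, 68→1, 70→2
Rank sum = 1 + 5 + 1 + 2 = 9

9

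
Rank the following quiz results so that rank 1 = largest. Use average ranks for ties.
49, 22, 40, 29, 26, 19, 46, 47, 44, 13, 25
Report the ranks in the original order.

Sorted (descending): 49, 47, 46, 44, 40, 29, 26, 25, 22, 19, 13
No ties — each value takes its position as its rank.

1, 9, 5, 6, 7, 10, 3, 2, 4, 11, 8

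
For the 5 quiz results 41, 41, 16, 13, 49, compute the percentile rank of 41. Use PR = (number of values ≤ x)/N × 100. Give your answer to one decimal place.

80.0

N = 5.
Strictly below 41: 2. Equal to 41: 2.
PR = 4/5 × 100 = 80.0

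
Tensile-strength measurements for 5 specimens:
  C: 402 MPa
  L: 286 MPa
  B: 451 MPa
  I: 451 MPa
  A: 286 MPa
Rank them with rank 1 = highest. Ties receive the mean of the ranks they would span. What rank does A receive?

4.5

Sorted (descending): 451, 451, 402, 286, 286
The 2 values of 451 occupy positions 1–2 → average rank (1+2)/2 = 1.5.
The 2 values of 286 occupy positions 4–5 → average rank (4+5)/2 = 4.5.
A has value 286 MPa → rank 4.5.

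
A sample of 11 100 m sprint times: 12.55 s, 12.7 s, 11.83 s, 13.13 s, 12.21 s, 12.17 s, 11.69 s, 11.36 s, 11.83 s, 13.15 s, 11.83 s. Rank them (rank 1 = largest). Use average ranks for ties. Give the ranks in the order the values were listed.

4, 3, 8, 2, 5, 6, 10, 11, 8, 1, 8

Sorted (descending): 13.15, 13.13, 12.7, 12.55, 12.21, 12.17, 11.83, 11.83, 11.83, 11.69, 11.36
The 3 values of 11.83 occupy positions 7–9 → average rank 8.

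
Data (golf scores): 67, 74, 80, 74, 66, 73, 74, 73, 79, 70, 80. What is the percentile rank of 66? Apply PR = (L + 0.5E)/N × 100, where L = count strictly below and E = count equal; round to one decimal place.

N = 11.
Strictly below 66: 0. Equal to 66: 1.
PR = (0 + 0.5·1)/11 × 100 = 4.5

4.5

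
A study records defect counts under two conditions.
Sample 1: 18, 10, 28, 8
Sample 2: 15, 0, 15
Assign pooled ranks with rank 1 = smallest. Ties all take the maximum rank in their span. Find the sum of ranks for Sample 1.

Sorted (ascending): 0, 8, 10, 15, 15, 18, 28
The 2 values of 15 occupy positions 4–5 → each gets rank 5.
Sample 1 values → pooled ranks: 18→6, 10→3, 28→7, 8→2
Rank sum = 6 + 3 + 7 + 2 = 18

18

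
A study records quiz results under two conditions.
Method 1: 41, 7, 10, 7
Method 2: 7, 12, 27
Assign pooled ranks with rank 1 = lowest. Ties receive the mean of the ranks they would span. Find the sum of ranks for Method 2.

Sorted (ascending): 7, 7, 7, 10, 12, 27, 41
The 3 values of 7 occupy positions 1–3 → average rank 2.
Method 2 values → pooled ranks: 7→2, 12→5, 27→6
Rank sum = 2 + 5 + 6 = 13

13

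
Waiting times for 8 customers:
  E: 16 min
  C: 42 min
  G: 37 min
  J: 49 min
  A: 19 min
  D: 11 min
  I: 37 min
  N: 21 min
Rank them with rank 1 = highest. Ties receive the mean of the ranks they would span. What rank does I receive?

3.5

Sorted (descending): 49, 42, 37, 37, 21, 19, 16, 11
The 2 values of 37 occupy positions 3–4 → average rank (3+4)/2 = 3.5.
I has value 37 min → rank 3.5.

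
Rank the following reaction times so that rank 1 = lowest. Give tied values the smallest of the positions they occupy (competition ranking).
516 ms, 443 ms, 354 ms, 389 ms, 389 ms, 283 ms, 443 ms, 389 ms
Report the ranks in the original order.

Sorted (ascending): 283, 354, 389, 389, 389, 443, 443, 516
The 3 values of 389 occupy positions 3–5 → each gets rank 3.
The 2 values of 443 occupy positions 6–7 → each gets rank 6.

8, 6, 2, 3, 3, 1, 6, 3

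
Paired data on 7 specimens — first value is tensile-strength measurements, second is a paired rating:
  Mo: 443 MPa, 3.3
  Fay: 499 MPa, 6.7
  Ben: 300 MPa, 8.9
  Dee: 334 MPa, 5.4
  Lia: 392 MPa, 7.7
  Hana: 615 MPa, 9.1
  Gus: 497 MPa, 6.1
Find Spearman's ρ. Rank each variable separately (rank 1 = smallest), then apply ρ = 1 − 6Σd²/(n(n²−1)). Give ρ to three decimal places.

0.179

Ranks of variable 1: 4, 6, 1, 2, 3, 7, 5
Ranks of variable 2: 1, 4, 6, 2, 5, 7, 3
d = r₁ − r₂: 3, 2, -5, 0, -2, 0, 2
d²: 9, 4, 25, 0, 4, 0, 4; Σd² = 46
ρ = 1 − 6·46/(7·48) = 1 − 276/336 = 0.179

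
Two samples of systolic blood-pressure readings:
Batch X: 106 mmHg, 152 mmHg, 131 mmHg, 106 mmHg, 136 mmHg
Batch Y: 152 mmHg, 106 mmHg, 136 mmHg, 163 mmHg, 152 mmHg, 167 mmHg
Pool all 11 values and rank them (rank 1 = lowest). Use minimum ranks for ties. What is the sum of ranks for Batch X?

Sorted (ascending): 106, 106, 106, 131, 136, 136, 152, 152, 152, 163, 167
The 3 values of 106 occupy positions 1–3 → each gets rank 1.
The 2 values of 136 occupy positions 5–6 → each gets rank 5.
The 3 values of 152 occupy positions 7–9 → each gets rank 7.
Batch X values → pooled ranks: 106→1, 152→7, 131→4, 106→1, 136→5
Rank sum = 1 + 7 + 4 + 1 + 5 = 18

18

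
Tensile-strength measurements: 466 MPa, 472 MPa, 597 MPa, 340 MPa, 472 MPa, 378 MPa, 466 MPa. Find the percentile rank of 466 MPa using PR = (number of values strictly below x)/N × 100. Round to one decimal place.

28.6

N = 7.
Strictly below 466: 2. Equal to 466: 2.
PR = 2/7 × 100 = 28.6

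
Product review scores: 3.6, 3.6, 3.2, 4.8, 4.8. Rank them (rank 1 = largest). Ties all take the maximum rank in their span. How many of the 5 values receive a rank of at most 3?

2

Sorted (descending): 4.8, 4.8, 3.6, 3.6, 3.2
The 2 values of 4.8 occupy positions 1–2 → each gets rank 2.
The 2 values of 3.6 occupy positions 3–4 → each gets rank 4.
Ranks ≤ 3: {2, 2} → 2 values.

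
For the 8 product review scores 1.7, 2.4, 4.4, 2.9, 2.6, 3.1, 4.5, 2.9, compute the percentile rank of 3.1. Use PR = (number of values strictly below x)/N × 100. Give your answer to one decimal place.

62.5

N = 8.
Strictly below 3.1: 5. Equal to 3.1: 1.
PR = 5/8 × 100 = 62.5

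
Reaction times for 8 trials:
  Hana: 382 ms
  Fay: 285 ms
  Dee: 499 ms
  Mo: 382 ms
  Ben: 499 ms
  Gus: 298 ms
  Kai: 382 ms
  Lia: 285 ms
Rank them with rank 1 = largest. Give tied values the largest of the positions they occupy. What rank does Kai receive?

5

Sorted (descending): 499, 499, 382, 382, 382, 298, 285, 285
The 2 values of 499 occupy positions 1–2 → each gets rank 2.
The 3 values of 382 occupy positions 3–5 → each gets rank 5.
The 2 values of 285 occupy positions 7–8 → each gets rank 8.
Kai has value 382 ms → rank 5.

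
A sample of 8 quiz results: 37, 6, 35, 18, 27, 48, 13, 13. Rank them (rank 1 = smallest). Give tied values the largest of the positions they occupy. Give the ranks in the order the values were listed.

7, 1, 6, 4, 5, 8, 3, 3

Sorted (ascending): 6, 13, 13, 18, 27, 35, 37, 48
The 2 values of 13 occupy positions 2–3 → each gets rank 3.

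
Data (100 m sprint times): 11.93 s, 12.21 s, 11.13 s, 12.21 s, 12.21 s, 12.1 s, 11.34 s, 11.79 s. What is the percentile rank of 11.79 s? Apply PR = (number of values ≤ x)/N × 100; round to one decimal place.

N = 8.
Strictly below 11.79: 2. Equal to 11.79: 1.
PR = 3/8 × 100 = 37.5

37.5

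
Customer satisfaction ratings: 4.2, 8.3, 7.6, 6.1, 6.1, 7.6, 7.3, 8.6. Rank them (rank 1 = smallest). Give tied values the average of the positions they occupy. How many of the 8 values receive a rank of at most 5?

Sorted (ascending): 4.2, 6.1, 6.1, 7.3, 7.6, 7.6, 8.3, 8.6
The 2 values of 6.1 occupy positions 2–3 → average rank (2+3)/2 = 2.5.
The 2 values of 7.6 occupy positions 5–6 → average rank (5+6)/2 = 5.5.
Ranks ≤ 5: {1, 2.5, 2.5, 4} → 4 values.

4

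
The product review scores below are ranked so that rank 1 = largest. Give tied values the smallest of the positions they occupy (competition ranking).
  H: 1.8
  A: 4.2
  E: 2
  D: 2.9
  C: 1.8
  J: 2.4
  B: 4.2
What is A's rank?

Sorted (descending): 4.2, 4.2, 2.9, 2.4, 2, 1.8, 1.8
The 2 values of 4.2 occupy positions 1–2 → each gets rank 1.
The 2 values of 1.8 occupy positions 6–7 → each gets rank 6.
A has value 4.2 → rank 1.

1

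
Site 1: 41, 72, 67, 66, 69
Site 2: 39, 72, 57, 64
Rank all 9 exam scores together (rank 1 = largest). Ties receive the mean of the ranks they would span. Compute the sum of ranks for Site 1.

Sorted (descending): 72, 72, 69, 67, 66, 64, 57, 41, 39
The 2 values of 72 occupy positions 1–2 → average rank (1+2)/2 = 1.5.
Site 1 values → pooled ranks: 41→8, 72→1.5, 67→4, 66→5, 69→3
Rank sum = 8 + 1.5 + 4 + 5 + 3 = 21.5

21.5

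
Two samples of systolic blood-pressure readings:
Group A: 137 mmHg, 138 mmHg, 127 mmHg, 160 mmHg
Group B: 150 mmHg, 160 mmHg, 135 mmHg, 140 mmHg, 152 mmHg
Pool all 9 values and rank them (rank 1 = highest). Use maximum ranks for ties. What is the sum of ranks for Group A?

Sorted (descending): 160, 160, 152, 150, 140, 138, 137, 135, 127
The 2 values of 160 occupy positions 1–2 → each gets rank 2.
Group A values → pooled ranks: 137→7, 138→6, 127→9, 160→2
Rank sum = 7 + 6 + 9 + 2 = 24

24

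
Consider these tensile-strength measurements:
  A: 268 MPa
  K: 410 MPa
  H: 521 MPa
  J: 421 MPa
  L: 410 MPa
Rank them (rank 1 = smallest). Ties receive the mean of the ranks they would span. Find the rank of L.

Sorted (ascending): 268, 410, 410, 421, 521
The 2 values of 410 occupy positions 2–3 → average rank (2+3)/2 = 2.5.
L has value 410 MPa → rank 2.5.

2.5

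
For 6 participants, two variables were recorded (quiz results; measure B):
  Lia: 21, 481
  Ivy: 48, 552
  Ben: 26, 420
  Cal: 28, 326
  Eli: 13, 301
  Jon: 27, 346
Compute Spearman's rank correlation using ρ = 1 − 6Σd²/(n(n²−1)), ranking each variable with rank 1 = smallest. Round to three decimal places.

Ranks of variable 1: 2, 6, 3, 5, 1, 4
Ranks of variable 2: 5, 6, 4, 2, 1, 3
d = r₁ − r₂: -3, 0, -1, 3, 0, 1
d²: 9, 0, 1, 9, 0, 1; Σd² = 20
ρ = 1 − 6·20/(6·35) = 1 − 120/210 = 0.429

0.429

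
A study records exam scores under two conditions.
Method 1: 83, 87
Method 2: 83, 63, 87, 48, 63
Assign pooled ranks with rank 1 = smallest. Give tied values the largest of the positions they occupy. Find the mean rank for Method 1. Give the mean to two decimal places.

Sorted (ascending): 48, 63, 63, 83, 83, 87, 87
The 2 values of 63 occupy positions 2–3 → each gets rank 3.
The 2 values of 83 occupy positions 4–5 → each gets rank 5.
The 2 values of 87 occupy positions 6–7 → each gets rank 7.
Method 1 values → pooled ranks: 83→5, 87→7
Mean rank = (5 + 7) / 2 = 6.00

6.00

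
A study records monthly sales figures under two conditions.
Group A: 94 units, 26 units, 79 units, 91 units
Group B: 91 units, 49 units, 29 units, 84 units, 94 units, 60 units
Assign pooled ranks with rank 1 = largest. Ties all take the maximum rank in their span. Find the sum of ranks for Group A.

22

Sorted (descending): 94, 94, 91, 91, 84, 79, 60, 49, 29, 26
The 2 values of 94 occupy positions 1–2 → each gets rank 2.
The 2 values of 91 occupy positions 3–4 → each gets rank 4.
Group A values → pooled ranks: 94→2, 26→10, 79→6, 91→4
Rank sum = 2 + 10 + 6 + 4 = 22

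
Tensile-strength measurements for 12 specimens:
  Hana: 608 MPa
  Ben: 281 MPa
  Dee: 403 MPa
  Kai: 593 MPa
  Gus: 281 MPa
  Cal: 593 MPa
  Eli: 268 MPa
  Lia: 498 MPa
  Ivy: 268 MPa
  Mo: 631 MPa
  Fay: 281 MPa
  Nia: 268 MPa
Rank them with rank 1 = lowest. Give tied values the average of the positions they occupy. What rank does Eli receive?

2

Sorted (ascending): 268, 268, 268, 281, 281, 281, 403, 498, 593, 593, 608, 631
The 3 values of 268 occupy positions 1–3 → average rank 2.
The 3 values of 281 occupy positions 4–6 → average rank 5.
The 2 values of 593 occupy positions 9–10 → average rank (9+10)/2 = 9.5.
Eli has value 268 MPa → rank 2.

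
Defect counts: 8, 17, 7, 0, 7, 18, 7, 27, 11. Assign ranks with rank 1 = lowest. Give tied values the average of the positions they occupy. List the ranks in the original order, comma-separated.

5, 7, 3, 1, 3, 8, 3, 9, 6

Sorted (ascending): 0, 7, 7, 7, 8, 11, 17, 18, 27
The 3 values of 7 occupy positions 2–4 → average rank 3.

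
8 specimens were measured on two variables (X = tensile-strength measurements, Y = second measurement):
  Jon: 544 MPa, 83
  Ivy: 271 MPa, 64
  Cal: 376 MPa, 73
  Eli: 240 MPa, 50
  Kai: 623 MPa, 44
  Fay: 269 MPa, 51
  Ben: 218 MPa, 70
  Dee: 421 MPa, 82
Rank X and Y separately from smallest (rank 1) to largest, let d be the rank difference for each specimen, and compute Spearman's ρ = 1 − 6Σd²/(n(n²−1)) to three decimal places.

Ranks of variable 1: 7, 4, 5, 2, 8, 3, 1, 6
Ranks of variable 2: 8, 4, 6, 2, 1, 3, 5, 7
d = r₁ − r₂: -1, 0, -1, 0, 7, 0, -4, -1
d²: 1, 0, 1, 0, 49, 0, 16, 1; Σd² = 68
ρ = 1 − 6·68/(8·63) = 1 − 408/504 = 0.190

0.190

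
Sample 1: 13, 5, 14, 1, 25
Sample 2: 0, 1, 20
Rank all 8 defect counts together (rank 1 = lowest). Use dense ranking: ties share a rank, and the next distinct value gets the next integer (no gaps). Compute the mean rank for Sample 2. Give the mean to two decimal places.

Sorted (ascending): 0, 1, 1, 5, 13, 14, 20, 25
The 2 values of 1 share dense rank 2.
Remaining distinct values take the next consecutive integers.
Sample 2 values → pooled ranks: 0→1, 1→2, 20→6
Mean rank = (1 + 2 + 6) / 3 = 3.00

3.00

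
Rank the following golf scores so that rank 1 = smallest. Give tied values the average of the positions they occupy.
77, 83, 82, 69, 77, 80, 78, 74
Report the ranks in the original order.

3.5, 8, 7, 1, 3.5, 6, 5, 2

Sorted (ascending): 69, 74, 77, 77, 78, 80, 82, 83
The 2 values of 77 occupy positions 3–4 → average rank (3+4)/2 = 3.5.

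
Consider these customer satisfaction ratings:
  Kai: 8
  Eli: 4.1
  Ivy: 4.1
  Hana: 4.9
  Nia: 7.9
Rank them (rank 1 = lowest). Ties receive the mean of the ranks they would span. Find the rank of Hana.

3

Sorted (ascending): 4.1, 4.1, 4.9, 7.9, 8
The 2 values of 4.1 occupy positions 1–2 → average rank (1+2)/2 = 1.5.
Hana has value 4.9 → rank 3.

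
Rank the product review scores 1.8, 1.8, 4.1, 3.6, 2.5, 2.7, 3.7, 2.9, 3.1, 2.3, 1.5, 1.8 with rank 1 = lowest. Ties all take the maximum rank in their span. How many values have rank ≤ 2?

1

Sorted (ascending): 1.5, 1.8, 1.8, 1.8, 2.3, 2.5, 2.7, 2.9, 3.1, 3.6, 3.7, 4.1
The 3 values of 1.8 occupy positions 2–4 → each gets rank 4.
Ranks ≤ 2: {1} → 1 value.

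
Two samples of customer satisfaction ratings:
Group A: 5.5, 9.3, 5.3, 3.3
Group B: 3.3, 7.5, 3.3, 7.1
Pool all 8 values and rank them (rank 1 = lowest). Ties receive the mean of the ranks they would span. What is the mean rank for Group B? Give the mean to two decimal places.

4.25

Sorted (ascending): 3.3, 3.3, 3.3, 5.3, 5.5, 7.1, 7.5, 9.3
The 3 values of 3.3 occupy positions 1–3 → average rank 2.
Group B values → pooled ranks: 3.3→2, 7.5→7, 3.3→2, 7.1→6
Mean rank = (2 + 7 + 2 + 6) / 4 = 4.25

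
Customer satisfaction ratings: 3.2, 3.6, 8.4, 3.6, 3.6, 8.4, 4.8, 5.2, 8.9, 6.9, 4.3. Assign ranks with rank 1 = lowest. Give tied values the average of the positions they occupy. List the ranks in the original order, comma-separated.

Sorted (ascending): 3.2, 3.6, 3.6, 3.6, 4.3, 4.8, 5.2, 6.9, 8.4, 8.4, 8.9
The 3 values of 3.6 occupy positions 2–4 → average rank 3.
The 2 values of 8.4 occupy positions 9–10 → average rank (9+10)/2 = 9.5.

1, 3, 9.5, 3, 3, 9.5, 6, 7, 11, 8, 5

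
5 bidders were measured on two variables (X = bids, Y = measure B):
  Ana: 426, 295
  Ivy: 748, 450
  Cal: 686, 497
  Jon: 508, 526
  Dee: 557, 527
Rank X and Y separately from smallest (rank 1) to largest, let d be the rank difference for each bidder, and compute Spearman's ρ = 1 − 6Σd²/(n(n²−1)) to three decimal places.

Ranks of variable 1: 1, 5, 4, 2, 3
Ranks of variable 2: 1, 2, 3, 4, 5
d = r₁ − r₂: 0, 3, 1, -2, -2
d²: 0, 9, 1, 4, 4; Σd² = 18
ρ = 1 − 6·18/(5·24) = 1 − 108/120 = 0.100

0.100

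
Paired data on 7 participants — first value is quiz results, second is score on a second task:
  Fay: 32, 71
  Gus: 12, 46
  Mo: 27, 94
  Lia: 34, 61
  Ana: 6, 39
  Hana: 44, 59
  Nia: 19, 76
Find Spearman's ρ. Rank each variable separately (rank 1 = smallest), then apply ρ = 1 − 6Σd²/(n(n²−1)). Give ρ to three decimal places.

0.321

Ranks of variable 1: 5, 2, 4, 6, 1, 7, 3
Ranks of variable 2: 5, 2, 7, 4, 1, 3, 6
d = r₁ − r₂: 0, 0, -3, 2, 0, 4, -3
d²: 0, 0, 9, 4, 0, 16, 9; Σd² = 38
ρ = 1 − 6·38/(7·48) = 1 − 228/336 = 0.321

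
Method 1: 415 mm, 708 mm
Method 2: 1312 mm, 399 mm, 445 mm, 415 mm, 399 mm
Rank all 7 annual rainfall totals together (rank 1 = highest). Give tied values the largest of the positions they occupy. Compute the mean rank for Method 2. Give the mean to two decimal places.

4.60

Sorted (descending): 1312, 708, 445, 415, 415, 399, 399
The 2 values of 415 occupy positions 4–5 → each gets rank 5.
The 2 values of 399 occupy positions 6–7 → each gets rank 7.
Method 2 values → pooled ranks: 1312→1, 399→7, 445→3, 415→5, 399→7
Mean rank = (1 + 7 + 3 + 5 + 7) / 5 = 4.60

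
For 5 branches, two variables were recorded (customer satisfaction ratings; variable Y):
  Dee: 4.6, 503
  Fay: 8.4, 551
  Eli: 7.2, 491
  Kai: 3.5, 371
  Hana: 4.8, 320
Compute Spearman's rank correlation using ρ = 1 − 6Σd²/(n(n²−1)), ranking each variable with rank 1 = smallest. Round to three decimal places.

Ranks of variable 1: 2, 5, 4, 1, 3
Ranks of variable 2: 4, 5, 3, 2, 1
d = r₁ − r₂: -2, 0, 1, -1, 2
d²: 4, 0, 1, 1, 4; Σd² = 10
ρ = 1 − 6·10/(5·24) = 1 − 60/120 = 0.500

0.500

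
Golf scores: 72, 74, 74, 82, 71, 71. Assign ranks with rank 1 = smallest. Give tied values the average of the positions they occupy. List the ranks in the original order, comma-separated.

3, 4.5, 4.5, 6, 1.5, 1.5

Sorted (ascending): 71, 71, 72, 74, 74, 82
The 2 values of 71 occupy positions 1–2 → average rank (1+2)/2 = 1.5.
The 2 values of 74 occupy positions 4–5 → average rank (4+5)/2 = 4.5.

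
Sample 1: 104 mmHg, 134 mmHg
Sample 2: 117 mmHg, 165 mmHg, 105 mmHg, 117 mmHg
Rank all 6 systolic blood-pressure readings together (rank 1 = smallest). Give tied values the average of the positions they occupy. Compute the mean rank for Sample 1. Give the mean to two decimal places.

3.00

Sorted (ascending): 104, 105, 117, 117, 134, 165
The 2 values of 117 occupy positions 3–4 → average rank (3+4)/2 = 3.5.
Sample 1 values → pooled ranks: 104→1, 134→5
Mean rank = (1 + 5) / 2 = 3.00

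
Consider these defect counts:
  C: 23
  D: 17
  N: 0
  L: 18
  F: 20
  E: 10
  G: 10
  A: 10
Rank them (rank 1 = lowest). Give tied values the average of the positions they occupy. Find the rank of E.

Sorted (ascending): 0, 10, 10, 10, 17, 18, 20, 23
The 3 values of 10 occupy positions 2–4 → average rank 3.
E has value 10 → rank 3.

3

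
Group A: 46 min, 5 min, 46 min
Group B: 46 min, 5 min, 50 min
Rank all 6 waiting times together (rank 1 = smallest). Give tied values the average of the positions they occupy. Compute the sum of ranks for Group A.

9.5

Sorted (ascending): 5, 5, 46, 46, 46, 50
The 2 values of 5 occupy positions 1–2 → average rank (1+2)/2 = 1.5.
The 3 values of 46 occupy positions 3–5 → average rank 4.
Group A values → pooled ranks: 46→4, 5→1.5, 46→4
Rank sum = 4 + 1.5 + 4 = 9.5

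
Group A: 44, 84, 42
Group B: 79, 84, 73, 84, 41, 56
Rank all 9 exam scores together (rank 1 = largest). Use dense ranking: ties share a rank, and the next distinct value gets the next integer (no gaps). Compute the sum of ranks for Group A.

Sorted (descending): 84, 84, 84, 79, 73, 56, 44, 42, 41
The 3 values of 84 share dense rank 1.
Remaining distinct values take the next consecutive integers.
Group A values → pooled ranks: 44→5, 84→1, 42→6
Rank sum = 5 + 1 + 6 = 12

12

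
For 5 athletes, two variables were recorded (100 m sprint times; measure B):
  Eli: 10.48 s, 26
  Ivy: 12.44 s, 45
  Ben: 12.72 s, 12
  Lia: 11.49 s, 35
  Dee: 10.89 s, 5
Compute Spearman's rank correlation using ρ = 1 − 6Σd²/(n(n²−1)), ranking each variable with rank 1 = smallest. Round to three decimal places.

0.200

Ranks of variable 1: 1, 4, 5, 3, 2
Ranks of variable 2: 3, 5, 2, 4, 1
d = r₁ − r₂: -2, -1, 3, -1, 1
d²: 4, 1, 9, 1, 1; Σd² = 16
ρ = 1 − 6·16/(5·24) = 1 − 96/120 = 0.200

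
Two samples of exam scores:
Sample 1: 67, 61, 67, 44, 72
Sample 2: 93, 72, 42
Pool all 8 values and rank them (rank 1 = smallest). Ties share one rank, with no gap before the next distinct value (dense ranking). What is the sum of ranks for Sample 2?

12

Sorted (ascending): 42, 44, 61, 67, 67, 72, 72, 93
The 2 values of 67 share dense rank 4.
The 2 values of 72 share dense rank 5.
Remaining distinct values take the next consecutive integers.
Sample 2 values → pooled ranks: 93→6, 72→5, 42→1
Rank sum = 6 + 5 + 1 = 12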